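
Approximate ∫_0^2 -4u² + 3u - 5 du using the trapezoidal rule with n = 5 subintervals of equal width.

Δu = (2 − 0)/5 = 0.4.
f(0) = -5, f(0.4) = -4.44, f(0.8) = -5.16, f(1.2) = -7.16, f(1.6) = -10.44, f(2) = -15.
T_5 = (Δu/2)·[f(u_0) + 2f(u_1) + ... + 2f(u_{4}) + f(u_5)].
Sum = -14.88.

-14.88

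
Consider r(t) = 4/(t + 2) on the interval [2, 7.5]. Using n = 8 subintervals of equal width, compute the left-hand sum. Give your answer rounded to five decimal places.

3.66708

Δt = (7.5 − 2)/8 = 0.6875.
Left endpoints: 2, 2.6875, 3.375, 4.0625, 4.75, 5.4375, 6.125, 6.8125.
r(2) = 1, r(2.6875) = 64/75, r(3.375) = 32/43, r(4.0625) = 64/97, r(4.75) = 16/27, r(5.4375) = 64/119, r(6.125) = 32/65, r(6.8125) = 64/141.
Sum = Δt · [r(2) + r(2.6875) + r(3.375) + ...].
Sum ≈ 3.66708.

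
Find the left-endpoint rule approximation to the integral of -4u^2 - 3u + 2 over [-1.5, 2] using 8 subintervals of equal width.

-7.41015625

Δu = (2 − (-1.5))/8 = 0.4375.
Left endpoints: -1.5, -1.0625, -0.625, -0.1875, 0.25, 0.6875, 1.125, 1.5625.
f(-1.5) = -2.5, f(-1.0625) = 0.671875, f(-0.625) = 2.3125, f(-0.1875) = 2.421875, f(0.25) = 1, f(0.6875) = -1.953125, f(1.125) = -6.4375, f(1.5625) = -12.453125.
Sum = Δu · [f(-1.5) + f(-1.0625) + f(-0.625) + ...].
Sum = -7.41015625.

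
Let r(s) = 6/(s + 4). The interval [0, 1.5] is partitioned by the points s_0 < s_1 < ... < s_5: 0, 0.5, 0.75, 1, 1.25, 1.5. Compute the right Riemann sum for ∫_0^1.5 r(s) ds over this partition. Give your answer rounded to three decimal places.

1.841

Subinterval widths: 0.5, 0.25, 0.25, 0.25, 0.25.
Right endpoints: 0.5, 0.75, 1, 1.25, 1.5.
r(0.5) = 4/3, r(0.75) = 24/19, r(1) = 1.2, r(1.25) = 8/7, r(1.5) = 12/11.
Sum = Σ Δs_i · r(s_i).
Sum ≈ 1.841.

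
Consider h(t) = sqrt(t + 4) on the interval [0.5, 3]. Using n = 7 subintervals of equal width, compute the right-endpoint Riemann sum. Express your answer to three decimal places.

6.076

Δt = (3 − 0.5)/7 = 5/14.
Right endpoints: 6/7, 17/14, 11/7, 27/14, 16/7, 37/14, 3.
h(6/7) ≈ 2.204, h(17/14) ≈ 2.283, h(11/7) ≈ 2.360, h(27/14) ≈ 2.435, h(16/7) ≈ 2.507, h(37/14) ≈ 2.577, h(3) ≈ 2.646.
Sum = Δt · [h(6/7) + h(17/14) + h(11/7) + ...].
Sum ≈ 6.076.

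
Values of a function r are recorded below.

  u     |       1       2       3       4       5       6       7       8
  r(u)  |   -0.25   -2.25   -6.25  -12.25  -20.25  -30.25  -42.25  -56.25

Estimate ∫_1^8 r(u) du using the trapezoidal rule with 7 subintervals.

Δu = 1.
T_7 = (1/2)·[(-0.25) + 2·(-2.25) + 2·(-6.25) + 2·(-12.25) + 2·(-20.25) + 2·(-30.25) + 2·(-42.25) + (-56.25)] = -141.75.

-141.75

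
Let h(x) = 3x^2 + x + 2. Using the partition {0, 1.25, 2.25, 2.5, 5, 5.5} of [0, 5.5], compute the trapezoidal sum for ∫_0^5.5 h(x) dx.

201.859375

Subinterval widths: 1.25, 1, 0.25, 2.5, 0.5.
h(0) = 2, h(1.25) = 7.9375, h(2.25) = 19.4375, h(2.5) = 23.25, h(5) = 82, h(5.5) = 98.25.
On each subinterval the trapezoid contributes (Δx_i/2)·[h(x_{i-1}) + h(x_i)].
Sum = 201.859375.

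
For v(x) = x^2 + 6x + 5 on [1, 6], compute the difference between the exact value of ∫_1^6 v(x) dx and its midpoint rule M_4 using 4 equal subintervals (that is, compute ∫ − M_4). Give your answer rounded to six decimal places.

Exact integral: ∫_1^6 v(x) dx ≈ 201.66666667.
M_4 = 201.015625.
Error ≈ 201.66666667 − 201.015625 ≈ 0.651042.

0.651042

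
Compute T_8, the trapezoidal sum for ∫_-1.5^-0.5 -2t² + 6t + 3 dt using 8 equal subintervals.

Δt = (-0.5 − (-1.5))/8 = 0.125.
f(-1.5) = -10.5, f(-1.375) = -9.03125, f(-1.25) = -7.625, f(-1.125) = -6.28125, f(-1) = -5, f(-0.875) = -3.78125, f(-0.75) = -2.625, f(-0.625) = -1.53125, f(-0.5) = -0.5.
T_8 = (Δt/2)·[f(t_0) + 2f(t_1) + ... + 2f(t_{7}) + f(t_8)].
Sum = -5.171875.

-5.171875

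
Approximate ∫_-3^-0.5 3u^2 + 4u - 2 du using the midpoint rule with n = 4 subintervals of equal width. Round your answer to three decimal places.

Δu = (-0.5 − (-3))/4 = 0.625.
Midpoints: -2.6875, -2.0625, -1.4375, -0.8125.
f(-2.6875) = 8.91796875, f(-2.0625) = 2.51171875, f(-1.4375) = -1.55078125, f(-0.8125) = -3.26953125.
Sum = Δu · [f(-2.6875) + f(-2.0625) + f(-1.4375) + f(-0.8125)].
Sum ≈ 4.131.

4.131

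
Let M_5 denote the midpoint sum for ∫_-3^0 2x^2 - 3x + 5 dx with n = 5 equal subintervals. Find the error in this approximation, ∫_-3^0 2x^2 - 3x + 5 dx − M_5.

0.18

Exact integral: ∫_-3^0 f(x) dx = 46.5.
M_5 = 46.32.
Error = 46.5 − 46.32 = 0.18.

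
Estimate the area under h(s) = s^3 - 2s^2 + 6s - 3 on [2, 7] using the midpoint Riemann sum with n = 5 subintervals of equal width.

Δs = (7 − 2)/5 = 1.
Midpoints: 2.5, 3.5, 4.5, 5.5, 6.5.
h(2.5) = 15.125, h(3.5) = 36.375, h(4.5) = 74.625, h(5.5) = 135.875, h(6.5) = 226.125.
Sum = Δs · [h(2.5) + h(3.5) + h(4.5) + h(5.5) + h(6.5)].
Sum = 488.125.

488.125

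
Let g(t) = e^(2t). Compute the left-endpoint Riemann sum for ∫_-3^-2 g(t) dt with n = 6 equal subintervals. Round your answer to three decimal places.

0.007

Δt = (-2 − (-3))/6 = 1/6.
Left endpoints: -3, -17/6, -8/3, -2.5, -7/3, -13/6.
g(-3) ≈ 0.002, g(-17/6) ≈ 0.003, g(-8/3) ≈ 0.005, g(-2.5) ≈ 0.007, g(-7/3) ≈ 0.009, g(-13/6) ≈ 0.013.
Sum = Δt · [g(-3) + g(-17/6) + g(-8/3) + ...].
Sum ≈ 0.007.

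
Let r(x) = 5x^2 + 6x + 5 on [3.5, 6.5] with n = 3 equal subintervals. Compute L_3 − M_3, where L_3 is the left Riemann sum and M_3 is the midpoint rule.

L_3 = 409.75.
M_3 = 490.
L_3 − M_3 = -80.25.

-80.25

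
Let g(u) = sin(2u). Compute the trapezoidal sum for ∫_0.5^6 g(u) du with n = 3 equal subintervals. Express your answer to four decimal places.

0.0748

Δu = (6 − 0.5)/3 = 11/6.
g(0.5) ≈ 0.8415, g(7/3) ≈ -0.9990, g(25/6) ≈ 0.8873, g(6) ≈ -0.5366.
T_3 = (Δu/2)·[g(u_0) + 2g(u_1) + 2g(u_2) + g(u_3)].
Sum ≈ 0.0748.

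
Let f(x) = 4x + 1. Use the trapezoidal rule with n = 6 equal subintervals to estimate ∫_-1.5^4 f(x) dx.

33

Δx = (4 − (-1.5))/6 = 11/12.
f(-1.5) = -5, f(-7/12) = -4/3, f(1/3) = 7/3, f(1.25) = 6, f(13/6) = 29/3, f(37/12) = 40/3, f(4) = 17.
T_6 = (Δx/2)·[f(x_0) + 2f(x_1) + ... + 2f(x_{5}) + f(x_6)].
Sum = 33.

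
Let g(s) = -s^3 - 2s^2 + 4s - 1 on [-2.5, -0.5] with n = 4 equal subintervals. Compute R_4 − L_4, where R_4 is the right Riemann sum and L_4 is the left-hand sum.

2.25

R_4 = -13.25.
L_4 = -15.5.
R_4 − L_4 = 2.25.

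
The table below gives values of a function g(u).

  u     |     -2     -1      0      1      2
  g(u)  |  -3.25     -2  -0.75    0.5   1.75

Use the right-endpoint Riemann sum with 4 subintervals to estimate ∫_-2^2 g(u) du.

Δu = 1.
Sum = 1·[(-2) + (-0.75) + 0.5 + 1.75] = -0.5.

-0.5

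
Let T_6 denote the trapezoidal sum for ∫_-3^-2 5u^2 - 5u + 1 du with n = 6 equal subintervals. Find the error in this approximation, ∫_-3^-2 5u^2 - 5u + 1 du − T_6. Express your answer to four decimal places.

Exact integral: ∫_-3^-2 f(u) du ≈ 45.166667.
T_6 ≈ 45.189815.
Error ≈ 45.166667 − 45.189815 ≈ -0.0231.

-0.0231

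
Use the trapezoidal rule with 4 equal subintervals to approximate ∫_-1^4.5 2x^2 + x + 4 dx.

Δx = (4.5 − (-1))/4 = 1.375.
f(-1) = 5, f(0.375) = 4.65625, f(1.75) = 11.875, f(3.125) = 26.65625, f(4.5) = 49.
T_4 = (Δx/2)·[f(x_0) + 2f(x_1) + 2f(x_2) + 2f(x_3) + f(x_4)].
Sum = 96.5078125.

96.5078125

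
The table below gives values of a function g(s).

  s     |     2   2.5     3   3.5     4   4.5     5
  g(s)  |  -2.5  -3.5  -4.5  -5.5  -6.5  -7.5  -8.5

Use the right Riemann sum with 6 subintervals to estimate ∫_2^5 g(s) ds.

Δs = 0.5.
Sum = 0.5·[(-3.5) + (-4.5) + (-5.5) + (-6.5) + (-7.5) + (-8.5)] = -18.

-18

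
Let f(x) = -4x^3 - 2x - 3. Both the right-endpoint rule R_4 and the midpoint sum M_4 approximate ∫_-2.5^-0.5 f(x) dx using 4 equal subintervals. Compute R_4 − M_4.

-14.25

R_4 = 24.
M_4 = 38.25.
R_4 − M_4 = -14.25.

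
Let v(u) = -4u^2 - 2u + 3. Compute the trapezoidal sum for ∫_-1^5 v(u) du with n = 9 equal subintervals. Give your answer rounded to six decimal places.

-175.777778

Δu = (5 − (-1))/9 = 2/3.
v(-1) = 1, v(-1/3) = 29/9, v(1/3) = 17/9, v(1) = -3, v(5/3) = -103/9, v(7/3) = -211/9, v(3) = -39, v(11/3) = -523/9, v(13/3) = -727/9, v(5) = -107.
T_9 = (Δu/2)·[v(u_0) + 2v(u_1) + ... + 2v(u_{8}) + v(u_9)].
Sum ≈ -175.777778.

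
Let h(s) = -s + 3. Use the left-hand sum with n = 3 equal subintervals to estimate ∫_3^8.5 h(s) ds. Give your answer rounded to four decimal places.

Δs = (8.5 − 3)/3 = 11/6.
Left endpoints: 3, 29/6, 20/3.
h(3) = 0, h(29/6) = -11/6, h(20/3) = -11/3.
Sum = Δs · [h(3) + h(29/6) + h(20/3)].
Sum ≈ -10.0833.

-10.0833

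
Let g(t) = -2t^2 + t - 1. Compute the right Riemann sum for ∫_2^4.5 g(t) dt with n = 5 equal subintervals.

-57.5

Δt = (4.5 − 2)/5 = 0.5.
Right endpoints: 2.5, 3, 3.5, 4, 4.5.
g(2.5) = -11, g(3) = -16, g(3.5) = -22, g(4) = -29, g(4.5) = -37.
Sum = Δt · [g(2.5) + g(3) + g(3.5) + g(4) + g(4.5)].
Sum = -57.5.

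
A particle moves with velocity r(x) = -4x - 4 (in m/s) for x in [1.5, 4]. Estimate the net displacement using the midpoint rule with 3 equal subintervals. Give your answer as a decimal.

-37.5

Δx = (4 − 1.5)/3 = 5/6.
Midpoints: 23/12, 2.75, 43/12.
r(23/12) = -35/3, r(2.75) = -15, r(43/12) = -55/3.
Sum = Δx · [r(23/12) + r(2.75) + r(43/12)].
Sum = -37.5.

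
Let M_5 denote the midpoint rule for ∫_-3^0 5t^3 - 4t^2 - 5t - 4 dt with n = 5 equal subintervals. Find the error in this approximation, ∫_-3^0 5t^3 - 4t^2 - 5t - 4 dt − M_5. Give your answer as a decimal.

Exact integral: ∫_-3^0 f(t) dt = -126.75.
M_5 = -124.365.
Error = -126.75 − (-124.365) = -2.385.

-2.385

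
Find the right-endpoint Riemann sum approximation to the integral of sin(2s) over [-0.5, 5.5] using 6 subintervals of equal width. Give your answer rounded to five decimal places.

Δs = (5.5 − (-0.5))/6 = 1.
Right endpoints: 0.5, 1.5, 2.5, 3.5, 4.5, 5.5.
f(0.5) ≈ 0.84147, f(1.5) ≈ 0.14112, f(2.5) ≈ -0.95892, f(3.5) ≈ 0.65699, f(4.5) ≈ 0.41212, f(5.5) ≈ -0.99999.
Sum = Δs · [f(0.5) + f(1.5) + f(2.5) + ...].
Sum ≈ 0.09278.

0.09278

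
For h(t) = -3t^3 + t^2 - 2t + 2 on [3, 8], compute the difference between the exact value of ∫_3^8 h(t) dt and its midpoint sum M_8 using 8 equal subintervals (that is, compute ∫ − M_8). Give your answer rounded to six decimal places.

Exact integral: ∫_3^8 h(t) dt ≈ -2894.58333333.
M_8 ≈ -2886.68945312.
Error ≈ -2894.58333333 − (-2886.68945312) ≈ -7.893880.

-7.893880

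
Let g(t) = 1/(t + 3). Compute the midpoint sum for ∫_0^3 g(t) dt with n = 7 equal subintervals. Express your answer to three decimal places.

0.693

Δt = (3 − 0)/7 = 3/7.
Midpoints: 3/14, 9/14, 15/14, 1.5, 27/14, 33/14, 39/14.
g(3/14) = 14/45, g(9/14) = 14/51, g(15/14) = 14/57, g(1.5) = 2/9, g(27/14) = 14/69, g(33/14) = 14/75, g(39/14) = 14/81.
Sum = Δt · [g(3/14) + g(9/14) + g(15/14) + ...].
Sum ≈ 0.693.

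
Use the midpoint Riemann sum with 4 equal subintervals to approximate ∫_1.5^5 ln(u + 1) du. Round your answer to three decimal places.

4.967

Δu = (5 − 1.5)/4 = 0.875.
Midpoints: 1.9375, 2.8125, 3.6875, 4.5625.
f(1.9375) ≈ 1.078, f(2.8125) ≈ 1.338, f(3.6875) ≈ 1.545, f(4.5625) ≈ 1.716.
Sum = Δu · [f(1.9375) + f(2.8125) + f(3.6875) + f(4.5625)].
Sum ≈ 4.967.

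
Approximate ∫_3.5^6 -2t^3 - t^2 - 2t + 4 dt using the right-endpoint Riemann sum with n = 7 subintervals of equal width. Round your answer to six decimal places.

-712.959184

Δt = (6 − 3.5)/7 = 5/14.
Right endpoints: 27/7, 59/14, 32/7, 69/14, 37/7, 79/14, 6.
f(27/7) = -45743/343, f(59/14) = -117911/686, f(32/7) = -74468/343, f(69/14) = -92468/343, f(37/7) = -113143/343, f(79/14) = -273361/686, f(6) = -476.
Sum = Δt · [f(27/7) + f(59/14) + f(32/7) + ...].
Sum ≈ -712.959184.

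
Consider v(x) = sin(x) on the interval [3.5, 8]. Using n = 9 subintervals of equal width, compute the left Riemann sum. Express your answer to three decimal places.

Δx = (8 − 3.5)/9 = 0.5.
Left endpoints: 3.5, 4, 4.5, 5, 5.5, 6, 6.5, 7, 7.5.
v(3.5) ≈ -0.351, v(4) ≈ -0.757, v(4.5) ≈ -0.978, v(5) ≈ -0.959, v(5.5) ≈ -0.706, v(6) ≈ -0.279, v(6.5) ≈ 0.215, v(7) ≈ 0.657, v(7.5) ≈ 0.938.
Sum = Δx · [v(3.5) + v(4) + v(4.5) + ...].
Sum ≈ -1.109.

-1.109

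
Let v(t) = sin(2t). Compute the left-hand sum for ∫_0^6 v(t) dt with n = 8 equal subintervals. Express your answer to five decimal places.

Δt = (6 − 0)/8 = 0.75.
Left endpoints: 0, 0.75, 1.5, 2.25, 3, 3.75, 4.5, 5.25.
v(0) ≈ 0.00000, v(0.75) ≈ 0.99749, v(1.5) ≈ 0.14112, v(2.25) ≈ -0.97753, v(3) ≈ -0.27942, v(3.75) ≈ 0.93800, v(4.5) ≈ 0.41212, v(5.25) ≈ -0.87970.
Sum = Δt · [v(0) + v(0.75) + v(1.5) + ...].
Sum ≈ 0.26407.

0.26407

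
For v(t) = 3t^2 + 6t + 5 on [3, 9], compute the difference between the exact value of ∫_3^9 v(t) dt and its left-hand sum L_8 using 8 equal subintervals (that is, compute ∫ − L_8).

Exact integral: ∫_3^9 v(t) dt = 948.
L_8 = 855.1875.
Error = 948 − 855.1875 = 92.8125.

92.8125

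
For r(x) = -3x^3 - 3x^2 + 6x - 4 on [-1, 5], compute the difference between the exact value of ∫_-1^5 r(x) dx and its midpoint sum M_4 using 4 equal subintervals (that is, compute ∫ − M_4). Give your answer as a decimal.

Exact integral: ∫_-1^5 r(x) dx = -546.
M_4 = -522.375.
Error = -546 − (-522.375) = -23.625.

-23.625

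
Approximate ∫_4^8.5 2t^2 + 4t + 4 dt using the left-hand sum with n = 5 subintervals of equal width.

Δt = (8.5 − 4)/5 = 0.9.
Left endpoints: 4, 4.9, 5.8, 6.7, 7.6.
f(4) = 52, f(4.9) = 71.62, f(5.8) = 94.48, f(6.7) = 120.58, f(7.6) = 149.92.
Sum = Δt · [f(4) + f(4.9) + f(5.8) + f(6.7) + f(7.6)].
Sum = 439.74.

439.74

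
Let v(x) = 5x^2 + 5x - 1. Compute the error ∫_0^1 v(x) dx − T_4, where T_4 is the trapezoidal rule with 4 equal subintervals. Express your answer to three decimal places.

Exact integral: ∫_0^1 v(x) dx ≈ 3.16667.
T_4 = 3.21875.
Error ≈ 3.16667 − 3.21875 ≈ -0.052.

-0.052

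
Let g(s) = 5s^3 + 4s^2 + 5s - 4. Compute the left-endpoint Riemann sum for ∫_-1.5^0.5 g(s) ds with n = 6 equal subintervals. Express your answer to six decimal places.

-17.962963

Δs = (0.5 − (-1.5))/6 = 1/3.
Left endpoints: -1.5, -7/6, -5/6, -0.5, -1/6, 1/6.
g(-1.5) = -19.375, g(-7/6) = -2663/216, g(-5/6) = -1789/216, g(-0.5) = -6.125, g(-1/6) = -1025/216, g(1/6) = -655/216.
Sum = Δs · [g(-1.5) + g(-7/6) + g(-5/6) + ...].
Sum ≈ -17.962963.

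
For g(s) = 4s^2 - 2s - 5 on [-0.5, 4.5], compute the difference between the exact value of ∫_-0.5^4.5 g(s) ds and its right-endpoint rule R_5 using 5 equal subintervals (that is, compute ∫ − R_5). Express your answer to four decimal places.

Exact integral: ∫_-0.5^4.5 g(s) ds ≈ 76.666667.
R_5 = 115.
Error ≈ 76.666667 − 115 ≈ -38.3333.

-38.3333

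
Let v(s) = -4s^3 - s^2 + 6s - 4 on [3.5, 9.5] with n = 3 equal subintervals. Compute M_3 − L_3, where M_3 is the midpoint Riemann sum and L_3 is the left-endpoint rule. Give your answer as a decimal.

M_3 = -7898.5.
L_3 = -5072.5.
M_3 − L_3 = -2826.

-2826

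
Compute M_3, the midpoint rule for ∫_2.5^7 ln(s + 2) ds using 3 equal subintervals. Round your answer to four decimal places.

Δs = (7 − 2.5)/3 = 1.5.
Midpoints: 3.25, 4.75, 6.25.
f(3.25) ≈ 1.6582, f(4.75) ≈ 1.9095, f(6.25) ≈ 2.1102.
Sum = Δs · [f(3.25) + f(4.75) + f(6.25)].
Sum ≈ 8.5170.

8.5170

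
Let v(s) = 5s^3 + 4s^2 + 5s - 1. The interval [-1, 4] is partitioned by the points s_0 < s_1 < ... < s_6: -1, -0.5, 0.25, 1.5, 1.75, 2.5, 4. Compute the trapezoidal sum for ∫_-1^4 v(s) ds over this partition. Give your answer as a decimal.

475.7578125

Subinterval widths: 0.5, 0.75, 1.25, 0.25, 0.75, 1.5.
v(-1) = -7, v(-0.5) = -3.125, v(0.25) = 0.578125, v(1.5) = 32.375, v(1.75) = 46.796875, v(2.5) = 114.625, v(4) = 403.
On each subinterval the trapezoid contributes (Δs_i/2)·[v(s_{i-1}) + v(s_i)].
Sum = 475.7578125.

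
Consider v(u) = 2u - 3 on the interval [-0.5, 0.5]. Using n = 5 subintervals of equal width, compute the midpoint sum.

-3

Δu = (0.5 − (-0.5))/5 = 0.2.
Midpoints: -0.4, -0.2, 0, 0.2, 0.4.
v(-0.4) = -3.8, v(-0.2) = -3.4, v(0) = -3, v(0.2) = -2.6, v(0.4) = -2.2.
Sum = Δu · [v(-0.4) + v(-0.2) + v(0) + v(0.2) + v(0.4)].
Sum = -3.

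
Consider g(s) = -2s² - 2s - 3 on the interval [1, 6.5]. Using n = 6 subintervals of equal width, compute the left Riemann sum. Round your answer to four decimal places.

Δs = (6.5 − 1)/6 = 11/12.
Left endpoints: 1, 23/12, 17/6, 3.75, 14/3, 67/12.
g(1) = -7, g(23/12) = -1021/72, g(17/6) = -445/18, g(3.75) = -38.625, g(14/3) = -503/9, g(67/12) = -5509/72.
Sum = Δs · [g(1) + g(23/12) + g(17/6) + ...].
Sum ≈ -198.8530.

-198.8530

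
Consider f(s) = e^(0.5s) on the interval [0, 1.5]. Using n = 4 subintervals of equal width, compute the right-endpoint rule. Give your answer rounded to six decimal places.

2.449979

Δs = (1.5 − 0)/4 = 0.375.
Right endpoints: 0.375, 0.75, 1.125, 1.5.
f(0.375) ≈ 1.206230, f(0.75) ≈ 1.454991, f(1.125) ≈ 1.755055, f(1.5) ≈ 2.117000.
Sum = Δs · [f(0.375) + f(0.75) + f(1.125) + f(1.5)].
Sum ≈ 2.449979.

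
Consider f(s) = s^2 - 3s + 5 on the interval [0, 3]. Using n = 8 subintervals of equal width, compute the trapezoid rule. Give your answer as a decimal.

Δs = (3 − 0)/8 = 0.375.
f(0) = 5, f(0.375) = 4.015625, f(0.75) = 3.3125, f(1.125) = 2.890625, f(1.5) = 2.75, f(1.875) = 2.890625, f(2.25) = 3.3125, f(2.625) = 4.015625, f(3) = 5.
T_8 = (Δs/2)·[f(s_0) + 2f(s_1) + ... + 2f(s_{7}) + f(s_8)].
Sum = 10.5703125.

10.5703125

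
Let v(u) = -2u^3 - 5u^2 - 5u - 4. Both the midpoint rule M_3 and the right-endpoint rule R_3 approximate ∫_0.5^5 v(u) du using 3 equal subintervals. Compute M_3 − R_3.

351.421875

M_3 = -582.328125.
R_3 = -933.75.
M_3 − R_3 = 351.421875.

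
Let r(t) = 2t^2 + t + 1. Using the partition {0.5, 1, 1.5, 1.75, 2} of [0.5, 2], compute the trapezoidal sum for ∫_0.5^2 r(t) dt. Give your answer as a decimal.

Subinterval widths: 0.5, 0.5, 0.25, 0.25.
r(0.5) = 2, r(1) = 4, r(1.5) = 7, r(1.75) = 8.875, r(2) = 11.
On each subinterval the trapezoid contributes (Δt_i/2)·[r(t_{i-1}) + r(t_i)].
Sum = 8.71875.

8.71875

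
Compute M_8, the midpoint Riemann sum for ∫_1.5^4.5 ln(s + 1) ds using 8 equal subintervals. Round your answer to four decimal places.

Δs = (4.5 − 1.5)/8 = 0.375.
Midpoints: 1.6875, 2.0625, 2.4375, 2.8125, 3.1875, 3.5625, 3.9375, 4.3125.
f(1.6875) ≈ 0.9886, f(2.0625) ≈ 1.1192, f(2.4375) ≈ 1.2347, f(2.8125) ≈ 1.3383, f(3.1875) ≈ 1.4321, f(3.5625) ≈ 1.5179, f(3.9375) ≈ 1.5969, f(4.3125) ≈ 1.6701.
Sum = Δs · [f(1.6875) + f(2.0625) + f(2.4375) + ...].
Sum ≈ 4.0867.

4.0867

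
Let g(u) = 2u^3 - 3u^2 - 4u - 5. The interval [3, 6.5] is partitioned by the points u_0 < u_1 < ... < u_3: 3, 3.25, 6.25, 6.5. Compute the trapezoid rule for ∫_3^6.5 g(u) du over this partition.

Subinterval widths: 0.25, 3, 0.25.
g(3) = 10, g(3.25) = 18.96875, g(6.25) = 341.09375, g(6.5) = 391.5.
On each subinterval the trapezoid contributes (Δu_i/2)·[g(u_{i-1}) + g(u_i)].
Sum = 635.2890625.

635.2890625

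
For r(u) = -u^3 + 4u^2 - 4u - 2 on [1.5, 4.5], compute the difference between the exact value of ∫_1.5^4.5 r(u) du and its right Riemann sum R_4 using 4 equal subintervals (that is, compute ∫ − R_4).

Exact integral: ∫_1.5^4.5 r(u) du = -26.25.
R_4 = -38.0625.
Error = -26.25 − (-38.0625) = 11.8125.

11.8125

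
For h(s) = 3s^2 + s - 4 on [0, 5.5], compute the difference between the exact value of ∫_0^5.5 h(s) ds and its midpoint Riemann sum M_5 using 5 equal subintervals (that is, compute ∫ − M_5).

1.66375

Exact integral: ∫_0^5.5 h(s) ds = 159.5.
M_5 = 157.83625.
Error = 159.5 − 157.83625 = 1.66375.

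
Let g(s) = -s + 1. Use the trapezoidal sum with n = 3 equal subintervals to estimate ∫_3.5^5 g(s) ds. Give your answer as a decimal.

Δs = (5 − 3.5)/3 = 0.5.
g(3.5) = -2.5, g(4) = -3, g(4.5) = -3.5, g(5) = -4.
T_3 = (Δs/2)·[g(s_0) + 2g(s_1) + 2g(s_2) + g(s_3)].
Sum = -4.875.

-4.875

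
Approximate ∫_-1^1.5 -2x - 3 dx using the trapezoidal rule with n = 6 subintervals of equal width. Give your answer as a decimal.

Δx = (1.5 − (-1))/6 = 5/12.
f(-1) = -1, f(-7/12) = -11/6, f(-1/6) = -8/3, f(0.25) = -3.5, f(2/3) = -13/3, f(13/12) = -31/6, f(1.5) = -6.
T_6 = (Δx/2)·[f(x_0) + 2f(x_1) + ... + 2f(x_{5}) + f(x_6)].
Sum = -8.75.

-8.75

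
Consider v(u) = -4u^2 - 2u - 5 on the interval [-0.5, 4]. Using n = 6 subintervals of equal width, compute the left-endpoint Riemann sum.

-98.4375

Δu = (4 − (-0.5))/6 = 0.75.
Left endpoints: -0.5, 0.25, 1, 1.75, 2.5, 3.25.
v(-0.5) = -5, v(0.25) = -5.75, v(1) = -11, v(1.75) = -20.75, v(2.5) = -35, v(3.25) = -53.75.
Sum = Δu · [v(-0.5) + v(0.25) + v(1) + ...].
Sum = -98.4375.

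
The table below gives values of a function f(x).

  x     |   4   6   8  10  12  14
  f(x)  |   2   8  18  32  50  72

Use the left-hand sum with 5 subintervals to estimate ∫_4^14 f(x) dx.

Δx = 2.
Sum = 2·[2 + 8 + 18 + 32 + 50] = 220.

220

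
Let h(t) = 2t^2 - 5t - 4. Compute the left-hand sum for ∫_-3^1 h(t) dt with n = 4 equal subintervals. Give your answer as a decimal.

Δt = (1 − (-3))/4 = 1.
Left endpoints: -3, -2, -1, 0.
h(-3) = 29, h(-2) = 14, h(-1) = 3, h(0) = -4.
Sum = Δt · [h(-3) + h(-2) + h(-1) + h(0)].
Sum = 42.

42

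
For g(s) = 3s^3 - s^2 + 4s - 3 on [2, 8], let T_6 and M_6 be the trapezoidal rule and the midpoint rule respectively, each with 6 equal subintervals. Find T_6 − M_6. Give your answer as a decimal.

T_6 = 3038.
M_6 = 2972.
T_6 − M_6 = 66.

66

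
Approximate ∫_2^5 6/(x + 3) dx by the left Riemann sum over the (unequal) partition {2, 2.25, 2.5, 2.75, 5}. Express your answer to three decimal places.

Subinterval widths: 0.25, 0.25, 0.25, 2.25.
Left endpoints: 2, 2.25, 2.5, 2.75.
f(2) = 1.2, f(2.25) = 8/7, f(2.5) = 12/11, f(2.75) = 24/23.
Sum = Σ Δx_i · f(x_i).
Sum ≈ 3.206.

3.206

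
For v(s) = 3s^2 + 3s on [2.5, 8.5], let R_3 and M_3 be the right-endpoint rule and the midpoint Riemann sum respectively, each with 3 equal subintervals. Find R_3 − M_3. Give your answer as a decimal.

234

R_3 = 925.5.
M_3 = 691.5.
R_3 − M_3 = 234.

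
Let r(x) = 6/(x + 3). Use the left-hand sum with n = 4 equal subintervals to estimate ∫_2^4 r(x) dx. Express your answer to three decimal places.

Δx = (4 − 2)/4 = 0.5.
Left endpoints: 2, 2.5, 3, 3.5.
r(2) = 1.2, r(2.5) = 12/11, r(3) = 1, r(3.5) = 12/13.
Sum = Δx · [r(2) + r(2.5) + r(3) + r(3.5)].
Sum ≈ 2.107.

2.107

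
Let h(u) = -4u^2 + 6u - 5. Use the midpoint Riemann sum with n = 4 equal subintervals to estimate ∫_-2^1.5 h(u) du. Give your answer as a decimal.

Δu = (1.5 − (-2))/4 = 0.875.
Midpoints: -1.5625, -0.6875, 0.1875, 1.0625.
h(-1.5625) = -24.140625, h(-0.6875) = -11.015625, h(0.1875) = -4.015625, h(1.0625) = -3.140625.
Sum = Δu · [h(-1.5625) + h(-0.6875) + h(0.1875) + h(1.0625)].
Sum = -37.0234375.

-37.0234375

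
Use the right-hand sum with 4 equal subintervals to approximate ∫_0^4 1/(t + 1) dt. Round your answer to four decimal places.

1.2833

Δt = (4 − 0)/4 = 1.
Right endpoints: 1, 2, 3, 4.
f(1) = 0.5, f(2) = 1/3, f(3) = 0.25, f(4) = 0.2.
Sum = Δt · [f(1) + f(2) + f(3) + f(4)].
Sum ≈ 1.2833.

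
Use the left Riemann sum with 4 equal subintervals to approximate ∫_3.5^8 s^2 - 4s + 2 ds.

43.83984375

Δs = (8 − 3.5)/4 = 1.125.
Left endpoints: 3.5, 4.625, 5.75, 6.875.
f(3.5) = 0.25, f(4.625) = 4.890625, f(5.75) = 12.0625, f(6.875) = 21.765625.
Sum = Δs · [f(3.5) + f(4.625) + f(5.75) + f(6.875)].
Sum = 43.83984375.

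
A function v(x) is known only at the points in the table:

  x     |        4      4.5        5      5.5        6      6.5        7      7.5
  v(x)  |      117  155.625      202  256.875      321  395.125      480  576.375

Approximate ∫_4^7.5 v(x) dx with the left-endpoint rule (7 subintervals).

Δx = 0.5.
Sum = 0.5·[117 + 155.625 + 202 + 256.875 + 321 + 395.125 + 480] = 963.8125.

963.8125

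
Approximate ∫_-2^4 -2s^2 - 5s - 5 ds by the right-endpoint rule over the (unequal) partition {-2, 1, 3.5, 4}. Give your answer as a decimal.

Subinterval widths: 3, 2.5, 0.5.
Right endpoints: 1, 3.5, 4.
f(1) = -12, f(3.5) = -47, f(4) = -57.
Sum = Σ Δs_i · f(s_i).
Sum = -182.

-182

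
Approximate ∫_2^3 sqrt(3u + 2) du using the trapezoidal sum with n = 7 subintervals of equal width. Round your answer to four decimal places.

3.0789

Δu = (3 − 2)/7 = 1/7.
f(2) ≈ 2.8284, f(15/7) ≈ 2.9032, f(16/7) ≈ 2.9761, f(17/7) ≈ 3.0472, f(18/7) ≈ 3.1168, f(19/7) ≈ 3.1848, f(20/7) ≈ 3.2514, f(3) ≈ 3.3166.
T_7 = (Δu/2)·[f(u_0) + 2f(u_1) + ... + 2f(u_{6}) + f(u_7)].
Sum ≈ 3.0789.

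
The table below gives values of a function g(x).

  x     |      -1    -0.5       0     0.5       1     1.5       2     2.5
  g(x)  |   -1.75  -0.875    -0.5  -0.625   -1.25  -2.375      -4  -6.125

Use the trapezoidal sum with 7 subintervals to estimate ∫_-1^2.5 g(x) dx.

Δx = 0.5.
T_7 = (0.5/2)·[(-1.75) + 2·(-0.875) + 2·(-0.5) + 2·(-0.625) + 2·(-1.25) + 2·(-2.375) + 2·(-4) + (-6.125)] = -6.78125.

-6.78125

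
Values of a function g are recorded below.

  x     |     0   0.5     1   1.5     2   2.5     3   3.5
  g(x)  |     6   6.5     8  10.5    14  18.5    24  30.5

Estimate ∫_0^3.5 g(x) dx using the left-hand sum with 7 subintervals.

43.75

Δx = 0.5.
Sum = 0.5·[6 + 6.5 + 8 + 10.5 + 14 + 18.5 + 24] = 43.75.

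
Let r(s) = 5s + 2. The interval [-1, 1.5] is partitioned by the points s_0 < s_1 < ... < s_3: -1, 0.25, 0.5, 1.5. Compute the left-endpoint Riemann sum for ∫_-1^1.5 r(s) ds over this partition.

1.5625

Subinterval widths: 1.25, 0.25, 1.
Left endpoints: -1, 0.25, 0.5.
r(-1) = -3, r(0.25) = 3.25, r(0.5) = 4.5.
Sum = Σ Δs_i · r(s_i).
Sum = 1.5625.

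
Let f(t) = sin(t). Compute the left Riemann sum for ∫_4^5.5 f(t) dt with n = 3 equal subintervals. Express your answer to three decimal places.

-1.347

Δt = (5.5 − 4)/3 = 0.5.
Left endpoints: 4, 4.5, 5.
f(4) ≈ -0.757, f(4.5) ≈ -0.978, f(5) ≈ -0.959.
Sum = Δt · [f(4) + f(4.5) + f(5)].
Sum ≈ -1.347.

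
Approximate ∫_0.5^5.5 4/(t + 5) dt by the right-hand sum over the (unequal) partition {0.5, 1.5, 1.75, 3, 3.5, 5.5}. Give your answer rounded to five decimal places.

Subinterval widths: 1, 0.25, 1.25, 0.5, 2.
Right endpoints: 1.5, 1.75, 3, 3.5, 5.5.
f(1.5) = 8/13, f(1.75) = 16/27, f(3) = 0.5, f(3.5) = 8/17, f(5.5) = 8/21.
Sum = Σ Δt_i · f(t_i).
Sum ≈ 2.38573.

2.38573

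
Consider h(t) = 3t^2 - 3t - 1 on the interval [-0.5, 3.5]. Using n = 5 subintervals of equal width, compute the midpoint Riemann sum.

20.36

Δt = (3.5 − (-0.5))/5 = 0.8.
Midpoints: -0.1, 0.7, 1.5, 2.3, 3.1.
h(-0.1) = -0.67, h(0.7) = -1.63, h(1.5) = 1.25, h(2.3) = 7.97, h(3.1) = 18.53.
Sum = Δt · [h(-0.1) + h(0.7) + h(1.5) + h(2.3) + h(3.1)].
Sum = 20.36.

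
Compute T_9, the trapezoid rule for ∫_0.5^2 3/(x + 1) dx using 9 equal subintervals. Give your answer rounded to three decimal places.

Δx = (2 − 0.5)/9 = 1/6.
f(0.5) = 2, f(2/3) = 1.8, f(5/6) = 18/11, f(1) = 1.5, f(7/6) = 18/13, f(4/3) = 9/7, f(1.5) = 1.2, f(5/3) = 1.125, f(11/6) = 18/17, f(2) = 1.
T_9 = (Δx/2)·[f(x_0) + 2f(x_1) + ... + 2f(x_{8}) + f(x_9)].
Sum ≈ 2.082.

2.082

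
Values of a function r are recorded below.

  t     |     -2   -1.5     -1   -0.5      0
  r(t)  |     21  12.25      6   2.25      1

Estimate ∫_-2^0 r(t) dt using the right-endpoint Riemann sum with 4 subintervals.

Δt = 0.5.
Sum = 0.5·[12.25 + 6 + 2.25 + 1] = 10.75.

10.75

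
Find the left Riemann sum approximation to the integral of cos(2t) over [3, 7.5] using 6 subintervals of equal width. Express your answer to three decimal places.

1.019

Δt = (7.5 − 3)/6 = 0.75.
Left endpoints: 3, 3.75, 4.5, 5.25, 6, 6.75.
f(3) ≈ 0.960, f(3.75) ≈ 0.347, f(4.5) ≈ -0.911, f(5.25) ≈ -0.476, f(6) ≈ 0.844, f(6.75) ≈ 0.595.
Sum = Δt · [f(3) + f(3.75) + f(4.5) + ...].
Sum ≈ 1.019.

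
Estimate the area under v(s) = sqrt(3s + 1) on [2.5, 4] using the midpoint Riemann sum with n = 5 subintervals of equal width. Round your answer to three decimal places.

4.909

Δs = (4 − 2.5)/5 = 0.3.
Midpoints: 2.65, 2.95, 3.25, 3.55, 3.85.
v(2.65) ≈ 2.992, v(2.95) ≈ 3.138, v(3.25) ≈ 3.279, v(3.55) ≈ 3.413, v(3.85) ≈ 3.543.
Sum = Δs · [v(2.65) + v(2.95) + v(3.25) + v(3.55) + v(3.85)].
Sum ≈ 4.909.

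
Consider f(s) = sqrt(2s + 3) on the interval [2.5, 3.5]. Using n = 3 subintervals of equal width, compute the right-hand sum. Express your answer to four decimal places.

3.0537

Δs = (3.5 − 2.5)/3 = 1/3.
Right endpoints: 17/6, 19/6, 3.5.
f(17/6) ≈ 2.9439, f(19/6) ≈ 3.0551, f(3.5) ≈ 3.1623.
Sum = Δs · [f(17/6) + f(19/6) + f(3.5)].
Sum ≈ 3.0537.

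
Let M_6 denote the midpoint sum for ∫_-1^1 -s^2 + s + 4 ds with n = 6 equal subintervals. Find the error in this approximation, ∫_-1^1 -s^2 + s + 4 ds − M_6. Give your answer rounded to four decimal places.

Exact integral: ∫_-1^1 f(s) ds ≈ 7.333333.
M_6 ≈ 7.351852.
Error ≈ 7.333333 − 7.351852 ≈ -0.0185.

-0.0185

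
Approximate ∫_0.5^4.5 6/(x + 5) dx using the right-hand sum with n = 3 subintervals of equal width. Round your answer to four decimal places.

2.9924

Δx = (4.5 − 0.5)/3 = 4/3.
Right endpoints: 11/6, 19/6, 4.5.
f(11/6) = 36/41, f(19/6) = 36/49, f(4.5) = 12/19.
Sum = Δx · [f(11/6) + f(19/6) + f(4.5)].
Sum ≈ 2.9924.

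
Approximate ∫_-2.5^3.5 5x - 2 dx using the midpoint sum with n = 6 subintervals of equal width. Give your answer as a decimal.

3

Δx = (3.5 − (-2.5))/6 = 1.
Midpoints: -2, -1, 0, 1, 2, 3.
f(-2) = -12, f(-1) = -7, f(0) = -2, f(1) = 3, f(2) = 8, f(3) = 13.
Sum = Δx · [f(-2) + f(-1) + f(0) + ...].
Sum = 3.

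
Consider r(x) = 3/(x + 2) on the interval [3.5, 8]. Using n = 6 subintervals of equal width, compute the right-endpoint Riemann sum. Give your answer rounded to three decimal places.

1.705

Δx = (8 − 3.5)/6 = 0.75.
Right endpoints: 4.25, 5, 5.75, 6.5, 7.25, 8.
r(4.25) = 0.48, r(5) = 3/7, r(5.75) = 12/31, r(6.5) = 6/17, r(7.25) = 12/37, r(8) = 0.3.
Sum = Δx · [r(4.25) + r(5) + r(5.75) + ...].
Sum ≈ 1.705.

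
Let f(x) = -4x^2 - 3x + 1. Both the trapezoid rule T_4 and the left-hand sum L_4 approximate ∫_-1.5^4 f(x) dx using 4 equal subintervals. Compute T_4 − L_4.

T_4 = -111.890625.
L_4 = -62.734375.
T_4 − L_4 = -49.15625.

-49.15625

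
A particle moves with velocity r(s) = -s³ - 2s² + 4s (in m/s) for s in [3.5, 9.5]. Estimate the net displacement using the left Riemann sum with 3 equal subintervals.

Δs = (9.5 − 3.5)/3 = 2.
Left endpoints: 3.5, 5.5, 7.5.
r(3.5) = -53.375, r(5.5) = -204.875, r(7.5) = -504.375.
Sum = Δs · [r(3.5) + r(5.5) + r(7.5)].
Sum = -1525.25.

-1525.25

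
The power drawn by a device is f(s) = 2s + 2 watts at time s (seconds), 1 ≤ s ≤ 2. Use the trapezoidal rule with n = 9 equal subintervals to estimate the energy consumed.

Δs = (2 − 1)/9 = 1/9.
f(1) = 4, f(10/9) = 38/9, f(11/9) = 40/9, f(4/3) = 14/3, f(13/9) = 44/9, f(14/9) = 46/9, f(5/3) = 16/3, f(16/9) = 50/9, f(17/9) = 52/9, f(2) = 6.
T_9 = (Δs/2)·[f(s_0) + 2f(s_1) + ... + 2f(s_{8}) + f(s_9)].
Sum = 5.

5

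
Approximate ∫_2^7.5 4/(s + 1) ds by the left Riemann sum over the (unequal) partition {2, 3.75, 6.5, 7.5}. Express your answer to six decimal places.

Subinterval widths: 1.75, 2.75, 1.
Left endpoints: 2, 3.75, 6.5.
f(2) = 4/3, f(3.75) = 16/19, f(6.5) = 8/15.
Sum = Σ Δs_i · f(s_i).
Sum ≈ 5.182456.

5.182456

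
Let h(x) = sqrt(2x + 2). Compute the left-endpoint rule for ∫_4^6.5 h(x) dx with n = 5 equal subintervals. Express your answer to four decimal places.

Δx = (6.5 − 4)/5 = 0.5.
Left endpoints: 4, 4.5, 5, 5.5, 6.
h(4) ≈ 3.1623, h(4.5) ≈ 3.3166, h(5) ≈ 3.4641, h(5.5) ≈ 3.6056, h(6) ≈ 3.7417.
Sum = Δx · [h(4) + h(4.5) + h(5) + h(5.5) + h(6)].
Sum ≈ 8.6451.

8.6451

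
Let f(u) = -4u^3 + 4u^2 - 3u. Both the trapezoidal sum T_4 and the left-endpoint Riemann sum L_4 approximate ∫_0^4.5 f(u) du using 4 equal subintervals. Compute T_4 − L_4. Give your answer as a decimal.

T_4 = -340.76953125.
L_4 = -173.70703125.
T_4 − L_4 = -167.0625.

-167.0625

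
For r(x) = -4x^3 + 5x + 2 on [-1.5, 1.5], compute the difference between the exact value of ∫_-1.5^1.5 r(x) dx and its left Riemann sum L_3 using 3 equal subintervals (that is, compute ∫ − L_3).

Exact integral: ∫_-1.5^1.5 r(x) dx = 6.
L_3 = 12.
Error = 6 − 12 = -6.

-6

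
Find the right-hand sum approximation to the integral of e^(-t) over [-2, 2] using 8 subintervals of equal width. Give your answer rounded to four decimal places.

5.5908

Δt = (2 − (-2))/8 = 0.5.
Right endpoints: -1.5, -1, -0.5, 0, 0.5, 1, 1.5, 2.
f(-1.5) ≈ 4.4817, f(-1) ≈ 2.7183, f(-0.5) ≈ 1.6487, f(0) ≈ 1.0000, f(0.5) ≈ 0.6065, f(1) ≈ 0.3679, f(1.5) ≈ 0.2231, f(2) ≈ 0.1353.
Sum = Δt · [f(-1.5) + f(-1) + f(-0.5) + ...].
Sum ≈ 5.5908.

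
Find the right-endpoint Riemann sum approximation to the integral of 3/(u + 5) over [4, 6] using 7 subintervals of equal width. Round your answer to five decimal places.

0.59344

Δu = (6 − 4)/7 = 2/7.
Right endpoints: 30/7, 32/7, 34/7, 36/7, 38/7, 40/7, 6.
f(30/7) = 21/65, f(32/7) = 21/67, f(34/7) = 7/23, f(36/7) = 21/71, f(38/7) = 21/73, f(40/7) = 0.28, f(6) = 3/11.
Sum = Δu · [f(30/7) + f(32/7) + f(34/7) + ...].
Sum ≈ 0.59344.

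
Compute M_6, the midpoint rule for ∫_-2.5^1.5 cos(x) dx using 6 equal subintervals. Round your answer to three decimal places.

Δx = (1.5 − (-2.5))/6 = 2/3.
Midpoints: -13/6, -1.5, -5/6, -1/6, 0.5, 7/6.
f(-13/6) ≈ -0.561, f(-1.5) ≈ 0.071, f(-5/6) ≈ 0.672, f(-1/6) ≈ 0.986, f(0.5) ≈ 0.878, f(7/6) ≈ 0.393.
Sum = Δx · [f(-13/6) + f(-1.5) + f(-5/6) + ...].
Sum ≈ 1.626.

1.626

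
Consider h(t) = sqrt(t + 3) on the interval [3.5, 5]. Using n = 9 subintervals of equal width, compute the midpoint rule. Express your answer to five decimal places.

Δt = (5 − 3.5)/9 = 1/6.
Midpoints: 43/12, 3.75, 47/12, 49/12, 4.25, 53/12, 55/12, 4.75, 59/12.
h(43/12) ≈ 2.56580, h(3.75) ≈ 2.59808, h(47/12) ≈ 2.62996, h(49/12) ≈ 2.66145, h(4.25) ≈ 2.69258, h(53/12) ≈ 2.72336, h(55/12) ≈ 2.75379, h(4.75) ≈ 2.78388, h(59/12) ≈ 2.81366.
Sum = Δt · [h(43/12) + h(3.75) + h(47/12) + ...].
Sum ≈ 4.03709.

4.03709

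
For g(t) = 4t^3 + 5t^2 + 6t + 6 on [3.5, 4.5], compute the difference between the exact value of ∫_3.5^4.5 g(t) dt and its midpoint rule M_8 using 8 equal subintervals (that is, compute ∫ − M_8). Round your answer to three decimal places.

Exact integral: ∫_3.5^4.5 g(t) dt ≈ 370.41667.
M_8 = 370.34765625.
Error ≈ 370.41667 − 370.34765625 ≈ 0.069.

0.069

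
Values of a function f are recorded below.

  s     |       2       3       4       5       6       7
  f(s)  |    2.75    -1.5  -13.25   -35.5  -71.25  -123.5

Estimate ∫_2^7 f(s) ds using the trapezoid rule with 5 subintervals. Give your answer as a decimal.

-181.875

Δs = 1.
T_5 = (1/2)·[2.75 + 2·(-1.5) + 2·(-13.25) + 2·(-35.5) + 2·(-71.25) + (-123.5)] = -181.875.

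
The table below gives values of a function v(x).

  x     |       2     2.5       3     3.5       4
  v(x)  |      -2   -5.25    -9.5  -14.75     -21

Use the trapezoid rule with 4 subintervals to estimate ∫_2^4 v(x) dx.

-20.5

Δx = 0.5.
T_4 = (0.5/2)·[(-2) + 2·(-5.25) + 2·(-9.5) + 2·(-14.75) + (-21)] = -20.5.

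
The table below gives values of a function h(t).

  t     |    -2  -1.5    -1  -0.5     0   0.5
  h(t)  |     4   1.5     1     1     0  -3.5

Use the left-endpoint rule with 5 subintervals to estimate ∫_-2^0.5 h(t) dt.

3.75

Δt = 0.5.
Sum = 0.5·[4 + 1.5 + 1 + 1 + 0] = 3.75.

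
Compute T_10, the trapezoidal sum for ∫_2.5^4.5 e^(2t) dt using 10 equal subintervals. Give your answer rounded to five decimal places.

4030.22564

Δt = (4.5 − 2.5)/10 = 0.2.
f(2.5) ≈ 148.41316, f(2.7) ≈ 221.40642, f(2.9) ≈ 330.29956, f(3.1) ≈ 492.74904, f(3.3) ≈ 735.09519, f(3.5) ≈ 1096.63316, f(3.7) ≈ 1635.98443, f(3.9) ≈ 2440.60198, f(4.1) ≈ 3640.95031, f(4.3) ≈ 5431.65959, f(4.5) ≈ 8103.08393.
T_10 = (Δt/2)·[f(t_0) + 2f(t_1) + ... + 2f(t_{9}) + f(t_10)].
Sum ≈ 4030.22564.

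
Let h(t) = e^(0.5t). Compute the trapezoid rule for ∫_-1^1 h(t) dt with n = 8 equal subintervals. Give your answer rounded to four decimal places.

Δt = (1 − (-1))/8 = 0.25.
h(-1) ≈ 0.6065, h(-0.75) ≈ 0.6873, h(-0.5) ≈ 0.7788, h(-0.25) ≈ 0.8825, h(0) ≈ 1.0000, h(0.25) ≈ 1.1331, h(0.5) ≈ 1.2840, h(0.75) ≈ 1.4550, h(1) ≈ 1.6487.
T_8 = (Δt/2)·[h(t_0) + 2h(t_1) + ... + 2h(t_{7}) + h(t_8)].
Sum ≈ 2.0871.

2.0871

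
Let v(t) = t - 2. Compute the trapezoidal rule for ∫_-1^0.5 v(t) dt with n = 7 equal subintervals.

Δt = (0.5 − (-1))/7 = 3/14.
v(-1) = -3, v(-11/14) = -39/14, v(-4/7) = -18/7, v(-5/14) = -33/14, v(-1/7) = -15/7, v(1/14) = -27/14, v(2/7) = -12/7, v(0.5) = -1.5.
T_7 = (Δt/2)·[v(t_0) + 2v(t_1) + ... + 2v(t_{6}) + v(t_7)].
Sum = -3.375.

-3.375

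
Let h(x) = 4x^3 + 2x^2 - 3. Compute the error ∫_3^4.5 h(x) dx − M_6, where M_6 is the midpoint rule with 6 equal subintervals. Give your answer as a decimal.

0.3671875

Exact integral: ∫_3^4.5 h(x) dx = 367.3125.
M_6 = 366.9453125.
Error = 367.3125 − 366.9453125 = 0.3671875.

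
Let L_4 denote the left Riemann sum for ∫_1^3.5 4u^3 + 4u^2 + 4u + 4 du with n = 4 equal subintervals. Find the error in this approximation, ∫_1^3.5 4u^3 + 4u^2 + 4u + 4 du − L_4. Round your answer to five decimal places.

64.48568

Exact integral: ∫_1^3.5 f(u) du ≈ 237.3958333.
L_4 = 172.91015625.
Error ≈ 237.3958333 − 172.91015625 ≈ 64.48568.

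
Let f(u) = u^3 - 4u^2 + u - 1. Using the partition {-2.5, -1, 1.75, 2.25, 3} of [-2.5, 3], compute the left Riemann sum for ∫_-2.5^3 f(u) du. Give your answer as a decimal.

Subinterval widths: 1.5, 2.75, 0.5, 0.75.
Left endpoints: -2.5, -1, 1.75, 2.25.
f(-2.5) = -44.125, f(-1) = -7, f(1.75) = -6.140625, f(2.25) = -7.609375.
Sum = Σ Δu_i · f(u_i).
Sum = -94.21484375.

-94.21484375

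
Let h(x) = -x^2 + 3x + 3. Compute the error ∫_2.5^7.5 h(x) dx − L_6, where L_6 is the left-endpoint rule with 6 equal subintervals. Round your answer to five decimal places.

Exact integral: ∫_2.5^7.5 h(x) dx ≈ -45.4166667.
L_6 ≈ -31.4120370.
Error ≈ -45.4166667 − (-31.4120370) ≈ -14.00463.

-14.00463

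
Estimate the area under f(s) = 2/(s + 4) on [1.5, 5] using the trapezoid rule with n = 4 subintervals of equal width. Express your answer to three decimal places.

0.988

Δs = (5 − 1.5)/4 = 0.875.
f(1.5) = 4/11, f(2.375) = 16/51, f(3.25) = 8/29, f(4.125) = 16/65, f(5) = 2/9.
T_4 = (Δs/2)·[f(s_0) + 2f(s_1) + 2f(s_2) + 2f(s_3) + f(s_4)].
Sum ≈ 0.988.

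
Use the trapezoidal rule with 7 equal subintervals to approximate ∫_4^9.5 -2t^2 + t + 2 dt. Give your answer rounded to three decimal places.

-481.923

Δt = (9.5 − 4)/7 = 11/14.
f(4) = -26, f(67/14) = -1912/49, f(39/7) = -2671/49, f(89/14) = -3551/49, f(50/7) = -4552/49, f(111/14) = -5674/49, f(61/7) = -6917/49, f(9.5) = -169.
T_7 = (Δt/2)·[f(t_0) + 2f(t_1) + ... + 2f(t_{6}) + f(t_7)].
Sum ≈ -481.923.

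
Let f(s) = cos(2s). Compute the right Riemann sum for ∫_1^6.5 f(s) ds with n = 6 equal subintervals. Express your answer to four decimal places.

Δs = (6.5 − 1)/6 = 11/12.
Right endpoints: 23/12, 17/6, 3.75, 14/3, 67/12, 6.5.
f(23/12) ≈ -0.7701, f(17/6) ≈ 0.8159, f(3.75) ≈ 0.3466, f(14/3) ≈ -0.9958, f(67/12) ≈ 0.1703, f(6.5) ≈ 0.9074.
Sum = Δs · [f(23/12) + f(17/6) + f(3.75) + ...].
Sum ≈ 0.4348.

0.4348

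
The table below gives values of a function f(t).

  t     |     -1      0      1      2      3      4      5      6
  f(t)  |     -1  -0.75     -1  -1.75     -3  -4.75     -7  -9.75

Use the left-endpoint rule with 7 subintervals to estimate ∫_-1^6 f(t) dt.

-19.25

Δt = 1.
Sum = 1·[(-1) + (-0.75) + (-1) + (-1.75) + (-3) + (-4.75) + (-7)] = -19.25.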